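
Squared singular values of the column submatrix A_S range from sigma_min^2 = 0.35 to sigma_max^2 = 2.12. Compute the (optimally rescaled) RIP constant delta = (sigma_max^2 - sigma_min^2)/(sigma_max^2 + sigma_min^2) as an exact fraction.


lambda_max - lambda_min = 2.12 - 0.35 = 1.77.
lambda_max + lambda_min = 2.12 + 0.35 = 2.47.
delta = 1.77/2.47 = 177/247.

177/247


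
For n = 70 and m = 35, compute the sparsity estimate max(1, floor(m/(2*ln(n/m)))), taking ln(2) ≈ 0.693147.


n/m = 70/35 = 2.
ln(n/m) ≈ 0.693147.
2*ln(n/m) ≈ 1.386294.
m/(2*ln(n/m)) ≈ 35/1.386294 ≈ 25.2472.
floor = 25.
k_max = max(1, 25) = 25.

25


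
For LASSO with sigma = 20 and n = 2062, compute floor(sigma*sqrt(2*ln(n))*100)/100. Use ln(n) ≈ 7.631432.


ln(2062) ≈ 7.631432.
2*ln(n) ≈ 15.262864.
sqrt(2*ln(n)) ≈ sqrt(15.262864) ≈ 3.906772.
lambda ≈ 20*3.906772 = 78.13544.
floor(lambda*100)/100 = 78.13.

78.13


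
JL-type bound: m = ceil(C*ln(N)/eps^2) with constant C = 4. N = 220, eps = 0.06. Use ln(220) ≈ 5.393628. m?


ln(220) ≈ 5.393628.
eps^2 = 0.06^2 = 0.0036.
C*ln(N)/eps^2 ≈ 4*5.393628/0.0036 ≈ 5992.92.
m = ceil(5992.92) = 5993.

5993


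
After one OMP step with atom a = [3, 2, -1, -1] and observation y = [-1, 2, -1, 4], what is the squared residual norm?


a^T a = 15.
a^T y = -2.
coeff = -2/15 = -2/15.
||r||^2 = 326/15.

326/15


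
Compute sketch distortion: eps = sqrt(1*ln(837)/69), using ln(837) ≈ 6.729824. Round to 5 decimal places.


ln(837) ≈ 6.729824.
1*ln(N)/m ≈ 1*6.729824/69 ≈ 0.09753368.
eps = sqrt(0.09753368) ≈ 0.3123038 ≈ 0.31230.

0.31230


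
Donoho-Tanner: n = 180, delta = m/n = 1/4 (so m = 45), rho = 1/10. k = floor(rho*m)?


m = 1/4*180 = 45.
rho = 1/10.
rho*m = 1/10*45 = 4.5.
k = floor(4.5) = 4.

4


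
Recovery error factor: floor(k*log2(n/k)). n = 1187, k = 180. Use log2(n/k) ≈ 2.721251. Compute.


log2(n/k) = log2(1187/180) ≈ 2.721251.
k*log2(n/k) ≈ 180*2.721251 = 489.82518.
floor(489.82518) = 489.

489


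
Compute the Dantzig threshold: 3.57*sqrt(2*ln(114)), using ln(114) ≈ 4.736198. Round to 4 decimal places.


ln(114) ≈ 4.736198.
2*ln(n) ≈ 9.472396.
sqrt(2*ln(n)) ≈ sqrt(9.472396) ≈ 3.077726.
threshold ≈ 3.57*3.077726 = 10.98748182 ≈ 10.9875.

10.9875


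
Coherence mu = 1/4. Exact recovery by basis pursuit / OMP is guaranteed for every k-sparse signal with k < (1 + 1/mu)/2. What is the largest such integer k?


1/mu = 4.
1 + 1/mu = 5.
(1 + 1/mu)/2 = 2.5 is not an integer, so k_max = floor(2.5) = 2.

2


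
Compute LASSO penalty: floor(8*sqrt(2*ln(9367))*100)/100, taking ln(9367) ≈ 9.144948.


ln(9367) ≈ 9.144948.
2*ln(n) ≈ 18.289896.
sqrt(2*ln(n)) ≈ sqrt(18.289896) ≈ 4.276669.
lambda ≈ 8*4.276669 = 34.213352.
floor(lambda*100)/100 = 34.21.

34.21


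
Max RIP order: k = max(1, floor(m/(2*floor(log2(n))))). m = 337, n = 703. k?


floor(log2(703)) = 9.
2*9 = 18.
m/(2*floor(log2(n))) = 337/18 ≈ 18.7222.
floor = 18.
k = max(1, 18) = 18.

18


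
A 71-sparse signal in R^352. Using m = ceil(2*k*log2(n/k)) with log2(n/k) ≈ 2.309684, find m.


log2(n/k) = log2(352/71) ≈ 2.309684.
2*k*log2(n/k) ≈ 2*71*2.309684 = 327.975128.
m = ceil(327.975128) = 328.

328


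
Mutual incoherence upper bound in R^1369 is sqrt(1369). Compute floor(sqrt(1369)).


37^2 = 1369 <= 1369 < 1444 = 38^2, so 37 <= sqrt(1369) < 38.
floor(sqrt(1369)) = 37.

37


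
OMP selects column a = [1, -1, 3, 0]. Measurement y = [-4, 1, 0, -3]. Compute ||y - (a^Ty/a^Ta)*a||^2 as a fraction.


a^T a = 11.
a^T y = -5.
coeff = -5/11 = -5/11.
||r||^2 = 261/11.

261/11


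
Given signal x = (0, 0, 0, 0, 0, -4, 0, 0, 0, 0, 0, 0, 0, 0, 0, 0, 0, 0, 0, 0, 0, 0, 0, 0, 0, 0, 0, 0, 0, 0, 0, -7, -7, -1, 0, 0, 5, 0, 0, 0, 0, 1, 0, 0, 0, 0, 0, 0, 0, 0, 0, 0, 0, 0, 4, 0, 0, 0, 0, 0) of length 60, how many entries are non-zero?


Non-zero positions: [5, 31, 32, 33, 36, 41, 54].
Sparsity = 7.

7


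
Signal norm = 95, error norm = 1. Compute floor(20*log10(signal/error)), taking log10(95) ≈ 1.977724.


||x||/||e|| = 95/1 = 95.
log10(95) ≈ 1.977724.
20*log10(||x||/||e||) ≈ 20*1.977724 = 39.55448.
floor(39.55448) = 39.

39


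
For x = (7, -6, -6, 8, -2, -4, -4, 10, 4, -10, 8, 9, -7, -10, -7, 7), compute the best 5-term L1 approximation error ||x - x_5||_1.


Sorted |x_i| descending: [10, 10, 10, 9, 8, 8, 7, 7, 7, 7, 6, 6, 4, 4, 4, 2]
Keep top 5: [10, 10, 10, 9, 8]
Tail entries: [8, 7, 7, 7, 7, 6, 6, 4, 4, 4, 2]
L1 error = sum of tail = 62.

62


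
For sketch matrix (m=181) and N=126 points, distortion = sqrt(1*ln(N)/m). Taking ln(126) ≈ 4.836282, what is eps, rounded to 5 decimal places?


ln(126) ≈ 4.836282.
1*ln(N)/m ≈ 1*4.836282/181 ≈ 0.02671979.
eps = sqrt(0.02671979) ≈ 0.1634619 ≈ 0.16346.

0.16346


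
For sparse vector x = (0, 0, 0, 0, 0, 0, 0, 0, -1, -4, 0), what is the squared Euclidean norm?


Non-zero entries: [(8, -1), (9, -4)]
Squares: [1, 16]
||x||_2^2 = sum = 17.

17


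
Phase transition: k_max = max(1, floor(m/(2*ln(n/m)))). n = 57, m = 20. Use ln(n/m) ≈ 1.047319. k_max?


n/m = 57/20.
ln(n/m) ≈ 1.047319.
2*ln(n/m) ≈ 2.094638.
m/(2*ln(n/m)) ≈ 20/2.094638 ≈ 9.5482.
floor = 9.
k_max = max(1, 9) = 9.

9


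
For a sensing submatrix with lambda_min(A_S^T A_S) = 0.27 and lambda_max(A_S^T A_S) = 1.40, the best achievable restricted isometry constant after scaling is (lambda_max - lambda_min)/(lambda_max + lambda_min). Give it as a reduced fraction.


lambda_max - lambda_min = 1.40 - 0.27 = 1.13.
lambda_max + lambda_min = 1.40 + 0.27 = 1.67.
delta = 1.13/1.67 = 113/167.

113/167


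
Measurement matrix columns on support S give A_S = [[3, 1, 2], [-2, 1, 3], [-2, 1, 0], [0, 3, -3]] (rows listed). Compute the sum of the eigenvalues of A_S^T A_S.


Sum of eigenvalues of A_S^T A_S = trace(A_S^T A_S) = sum of squared column norms of A_S.
A_S^T A_S diagonal: [17, 12, 22].
trace = 17 + 12 + 22 = 51.

51


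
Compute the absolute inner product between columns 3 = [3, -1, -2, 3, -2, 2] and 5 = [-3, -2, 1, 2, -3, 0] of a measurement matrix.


Inner product: 3*-3 + -1*-2 + -2*1 + 3*2 + -2*-3 + 2*0
Products: [-9, 2, -2, 6, 6, 0]
Sum = 3.
|dot| = 3.

3


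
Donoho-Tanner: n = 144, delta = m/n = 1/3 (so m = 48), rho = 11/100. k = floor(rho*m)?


m = 1/3*144 = 48.
rho = 11/100.
rho*m = 11/100*48 = 5.28.
k = floor(5.28) = 5.

5


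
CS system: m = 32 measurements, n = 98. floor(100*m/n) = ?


100*m/n = 100*32/98 ≈ 32.6531.
floor = 32.

32


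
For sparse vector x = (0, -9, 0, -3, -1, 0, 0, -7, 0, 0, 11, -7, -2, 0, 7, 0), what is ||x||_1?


Non-zero entries: [(1, -9), (3, -3), (4, -1), (7, -7), (10, 11), (11, -7), (12, -2), (14, 7)]
Absolute values: [9, 3, 1, 7, 11, 7, 2, 7]
||x||_1 = sum = 47.

47


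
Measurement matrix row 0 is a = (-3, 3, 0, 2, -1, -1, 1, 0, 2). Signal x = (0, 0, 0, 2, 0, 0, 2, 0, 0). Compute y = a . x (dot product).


Non-zero terms: ['2*2', '1*2']
Products: [4, 2]
y = sum = 6.

6


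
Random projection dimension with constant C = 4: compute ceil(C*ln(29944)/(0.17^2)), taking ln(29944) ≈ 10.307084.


ln(29944) ≈ 10.307084.
eps^2 = 0.17^2 = 0.0289.
C*ln(N)/eps^2 ≈ 4*10.307084/0.0289 ≈ 1426.586.
m = ceil(1426.586) = 1427.

1427


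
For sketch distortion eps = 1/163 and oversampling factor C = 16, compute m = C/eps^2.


1/eps = 163.
(1/eps)^2 = 26569.
m = 16*26569 = 425104.

425104


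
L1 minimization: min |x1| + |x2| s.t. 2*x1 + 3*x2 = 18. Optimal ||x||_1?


Axis intercepts:
  x1 = 9, x2 = 0: L1 = 9
  x1 = 0, x2 = 6: L1 = 6
x* = (0, 6)
||x*||_1 = 6.

6


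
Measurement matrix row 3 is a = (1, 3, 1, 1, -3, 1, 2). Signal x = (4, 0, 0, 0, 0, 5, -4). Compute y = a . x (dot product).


Non-zero terms: ['1*4', '1*5', '2*-4']
Products: [4, 5, -8]
y = sum = 1.

1


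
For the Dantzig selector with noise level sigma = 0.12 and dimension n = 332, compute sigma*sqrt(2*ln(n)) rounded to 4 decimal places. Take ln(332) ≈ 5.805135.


ln(332) ≈ 5.805135.
2*ln(n) ≈ 11.61027.
sqrt(2*ln(n)) ≈ sqrt(11.61027) ≈ 3.407385.
threshold ≈ 0.12*3.407385 = 0.4088862 ≈ 0.4089.

0.4089


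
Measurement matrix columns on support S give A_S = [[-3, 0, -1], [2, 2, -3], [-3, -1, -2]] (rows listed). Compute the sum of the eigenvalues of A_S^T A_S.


Sum of eigenvalues of A_S^T A_S = trace(A_S^T A_S) = sum of squared column norms of A_S.
A_S^T A_S diagonal: [22, 5, 14].
trace = 22 + 5 + 14 = 41.

41


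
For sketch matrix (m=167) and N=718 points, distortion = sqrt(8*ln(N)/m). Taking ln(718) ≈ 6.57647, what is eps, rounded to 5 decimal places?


ln(718) ≈ 6.57647.
8*ln(N)/m ≈ 8*6.57647/167 ≈ 0.31504048.
eps = sqrt(0.31504048) ≈ 0.5612847 ≈ 0.56128.

0.56128


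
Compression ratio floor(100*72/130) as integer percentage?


100*m/n = 100*72/130 ≈ 55.3846.
floor = 55.

55


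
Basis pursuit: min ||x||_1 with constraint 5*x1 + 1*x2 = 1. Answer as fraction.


Axis intercepts:
  x1 = 1/5, x2 = 0: L1 = 1/5
  x1 = 0, x2 = 1: L1 = 1
x* = (1/5, 0)
||x*||_1 = 1/5.

1/5


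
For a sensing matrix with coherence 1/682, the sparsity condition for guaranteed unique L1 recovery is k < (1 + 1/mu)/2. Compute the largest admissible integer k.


1/mu = 682.
1 + 1/mu = 683.
(1 + 1/mu)/2 = 341.5 is not an integer, so k_max = floor(341.5) = 341.

341


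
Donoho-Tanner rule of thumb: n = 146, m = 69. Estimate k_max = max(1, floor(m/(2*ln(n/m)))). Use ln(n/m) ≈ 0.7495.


n/m = 146/69.
ln(n/m) ≈ 0.7495.
2*ln(n/m) ≈ 1.499.
m/(2*ln(n/m)) ≈ 69/1.499 ≈ 46.0307.
floor = 46.
k_max = max(1, 46) = 46.

46


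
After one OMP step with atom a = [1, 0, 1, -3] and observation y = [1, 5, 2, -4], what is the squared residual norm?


a^T a = 11.
a^T y = 15.
coeff = 15/11 = 15/11.
||r||^2 = 281/11.

281/11


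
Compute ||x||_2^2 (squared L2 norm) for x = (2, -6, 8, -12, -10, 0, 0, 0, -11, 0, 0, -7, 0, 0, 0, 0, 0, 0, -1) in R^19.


Non-zero entries: [(0, 2), (1, -6), (2, 8), (3, -12), (4, -10), (8, -11), (11, -7), (18, -1)]
Squares: [4, 36, 64, 144, 100, 121, 49, 1]
||x||_2^2 = sum = 519.

519


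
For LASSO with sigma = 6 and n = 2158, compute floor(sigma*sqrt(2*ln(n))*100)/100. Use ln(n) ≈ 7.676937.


ln(2158) ≈ 7.676937.
2*ln(n) ≈ 15.353874.
sqrt(2*ln(n)) ≈ sqrt(15.353874) ≈ 3.918402.
lambda ≈ 6*3.918402 = 23.510412.
floor(lambda*100)/100 = 23.51.

23.51


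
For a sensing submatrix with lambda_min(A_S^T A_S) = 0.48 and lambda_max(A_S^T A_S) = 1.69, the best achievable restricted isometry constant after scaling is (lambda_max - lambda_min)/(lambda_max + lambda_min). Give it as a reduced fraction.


lambda_max - lambda_min = 1.69 - 0.48 = 1.21.
lambda_max + lambda_min = 1.69 + 0.48 = 2.17.
delta = 1.21/2.17 = 121/217.

121/217


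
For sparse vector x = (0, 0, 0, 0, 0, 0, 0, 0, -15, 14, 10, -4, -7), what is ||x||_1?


Non-zero entries: [(8, -15), (9, 14), (10, 10), (11, -4), (12, -7)]
Absolute values: [15, 14, 10, 4, 7]
||x||_1 = sum = 50.

50


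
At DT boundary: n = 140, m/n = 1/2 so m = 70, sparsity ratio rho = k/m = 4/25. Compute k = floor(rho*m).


m = 1/2*140 = 70.
rho = 4/25.
rho*m = 4/25*70 = 11.2.
k = floor(11.2) = 11.

11


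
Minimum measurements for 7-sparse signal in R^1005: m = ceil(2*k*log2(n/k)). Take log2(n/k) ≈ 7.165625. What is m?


log2(n/k) = log2(1005/7) ≈ 7.165625.
2*k*log2(n/k) ≈ 2*7*7.165625 = 100.31875.
m = ceil(100.31875) = 101.

101


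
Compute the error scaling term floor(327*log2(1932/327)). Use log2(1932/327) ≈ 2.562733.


log2(n/k) = log2(1932/327) ≈ 2.562733.
k*log2(n/k) ≈ 327*2.562733 = 838.013691.
floor(838.013691) = 838.

838


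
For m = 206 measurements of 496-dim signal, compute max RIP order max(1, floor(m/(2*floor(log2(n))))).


floor(log2(496)) = 8.
2*8 = 16.
m/(2*floor(log2(n))) = 206/16 ≈ 12.875.
floor = 12.
k = max(1, 12) = 12.

12


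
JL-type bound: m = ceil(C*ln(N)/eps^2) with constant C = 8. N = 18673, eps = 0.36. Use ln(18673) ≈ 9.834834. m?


ln(18673) ≈ 9.834834.
eps^2 = 0.36^2 = 0.1296.
C*ln(N)/eps^2 ≈ 8*9.834834/0.1296 ≈ 607.0885.
m = ceil(607.0885) = 608.

608


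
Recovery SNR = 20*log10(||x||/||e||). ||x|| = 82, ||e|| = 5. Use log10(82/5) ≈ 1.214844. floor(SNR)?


||x||/||e|| = 82/5.
log10(82/5) ≈ 1.214844.
20*log10(||x||/||e||) ≈ 20*1.214844 = 24.29688.
floor(24.29688) = 24.

24


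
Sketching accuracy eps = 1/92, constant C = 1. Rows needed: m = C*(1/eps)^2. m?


1/eps = 92.
(1/eps)^2 = 8464.
m = 1*8464 = 8464.

8464


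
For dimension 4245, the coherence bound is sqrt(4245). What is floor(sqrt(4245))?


65^2 = 4225 <= 4245 < 4356 = 66^2, so 65 <= sqrt(4245) < 66.
floor(sqrt(4245)) = 65.

65


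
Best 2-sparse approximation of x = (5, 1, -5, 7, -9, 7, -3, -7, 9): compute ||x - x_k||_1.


Sorted |x_i| descending: [9, 9, 7, 7, 7, 5, 5, 3, 1]
Keep top 2: [9, 9]
Tail entries: [7, 7, 7, 5, 5, 3, 1]
L1 error = sum of tail = 35.

35


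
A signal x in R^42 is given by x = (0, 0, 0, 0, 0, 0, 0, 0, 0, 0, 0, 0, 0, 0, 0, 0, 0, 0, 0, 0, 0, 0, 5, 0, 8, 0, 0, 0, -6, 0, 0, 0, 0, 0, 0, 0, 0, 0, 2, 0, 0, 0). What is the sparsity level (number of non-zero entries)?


Non-zero positions: [22, 24, 28, 38].
Sparsity = 4.

4


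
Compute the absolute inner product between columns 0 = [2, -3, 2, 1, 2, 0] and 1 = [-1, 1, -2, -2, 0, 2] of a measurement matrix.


Inner product: 2*-1 + -3*1 + 2*-2 + 1*-2 + 2*0 + 0*2
Products: [-2, -3, -4, -2, 0, 0]
Sum = -11.
|dot| = 11.

11


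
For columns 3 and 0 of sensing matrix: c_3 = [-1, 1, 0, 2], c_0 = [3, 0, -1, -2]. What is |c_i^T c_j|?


Inner product: -1*3 + 1*0 + 0*-1 + 2*-2
Products: [-3, 0, 0, -4]
Sum = -7.
|dot| = 7.

7


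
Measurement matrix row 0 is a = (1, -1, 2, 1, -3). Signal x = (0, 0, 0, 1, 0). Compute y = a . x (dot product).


Non-zero terms: ['1*1']
Products: [1]
y = sum = 1.

1


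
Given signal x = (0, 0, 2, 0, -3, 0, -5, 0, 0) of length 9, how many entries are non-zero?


Non-zero positions: [2, 4, 6].
Sparsity = 3.

3


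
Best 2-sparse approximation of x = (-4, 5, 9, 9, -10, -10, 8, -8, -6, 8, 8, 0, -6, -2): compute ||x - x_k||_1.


Sorted |x_i| descending: [10, 10, 9, 9, 8, 8, 8, 8, 6, 6, 5, 4, 2, 0]
Keep top 2: [10, 10]
Tail entries: [9, 9, 8, 8, 8, 8, 6, 6, 5, 4, 2, 0]
L1 error = sum of tail = 73.

73


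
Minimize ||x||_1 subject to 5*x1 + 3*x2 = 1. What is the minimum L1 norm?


Axis intercepts:
  x1 = 1/5, x2 = 0: L1 = 1/5
  x1 = 0, x2 = 1/3: L1 = 1/3
x* = (1/5, 0)
||x*||_1 = 1/5.

1/5


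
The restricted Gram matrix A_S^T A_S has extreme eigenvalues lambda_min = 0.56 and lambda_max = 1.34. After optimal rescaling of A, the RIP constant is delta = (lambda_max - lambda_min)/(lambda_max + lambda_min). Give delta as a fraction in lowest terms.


lambda_max - lambda_min = 1.34 - 0.56 = 0.78.
lambda_max + lambda_min = 1.34 + 0.56 = 1.90.
delta = 0.78/1.90 = 78/190 = 39/95.

39/95


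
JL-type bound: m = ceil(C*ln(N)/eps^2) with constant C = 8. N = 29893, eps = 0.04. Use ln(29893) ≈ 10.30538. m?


ln(29893) ≈ 10.30538.
eps^2 = 0.04^2 = 0.0016.
C*ln(N)/eps^2 ≈ 8*10.30538/0.0016 ≈ 51526.9.
m = ceil(51526.9) = 51527.

51527


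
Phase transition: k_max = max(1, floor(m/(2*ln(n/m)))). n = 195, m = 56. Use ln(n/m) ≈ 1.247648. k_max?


n/m = 195/56.
ln(n/m) ≈ 1.247648.
2*ln(n/m) ≈ 2.495296.
m/(2*ln(n/m)) ≈ 56/2.495296 ≈ 22.4422.
floor = 22.
k_max = max(1, 22) = 22.

22


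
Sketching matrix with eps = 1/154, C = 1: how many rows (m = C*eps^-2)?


1/eps = 154.
(1/eps)^2 = 23716.
m = 1*23716 = 23716.

23716


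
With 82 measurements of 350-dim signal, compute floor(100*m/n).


100*m/n = 100*82/350 ≈ 23.4286.
floor = 23.

23


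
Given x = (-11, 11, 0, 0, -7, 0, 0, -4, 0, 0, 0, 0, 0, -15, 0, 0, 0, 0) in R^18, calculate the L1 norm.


Non-zero entries: [(0, -11), (1, 11), (4, -7), (7, -4), (13, -15)]
Absolute values: [11, 11, 7, 4, 15]
||x||_1 = sum = 48.

48


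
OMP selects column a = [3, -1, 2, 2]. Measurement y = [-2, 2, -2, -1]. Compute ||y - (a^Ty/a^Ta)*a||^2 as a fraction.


a^T a = 18.
a^T y = -14.
coeff = -14/18 = -7/9.
||r||^2 = 19/9.

19/9


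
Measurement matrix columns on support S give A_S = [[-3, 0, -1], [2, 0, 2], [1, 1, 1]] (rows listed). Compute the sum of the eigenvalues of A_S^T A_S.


Sum of eigenvalues of A_S^T A_S = trace(A_S^T A_S) = sum of squared column norms of A_S.
A_S^T A_S diagonal: [14, 1, 6].
trace = 14 + 1 + 6 = 21.

21


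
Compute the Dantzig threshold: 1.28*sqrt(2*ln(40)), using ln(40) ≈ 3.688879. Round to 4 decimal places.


ln(40) ≈ 3.688879.
2*ln(n) ≈ 7.377758.
sqrt(2*ln(n)) ≈ sqrt(7.377758) ≈ 2.716203.
threshold ≈ 1.28*2.716203 = 3.47673984 ≈ 3.4767.

3.4767


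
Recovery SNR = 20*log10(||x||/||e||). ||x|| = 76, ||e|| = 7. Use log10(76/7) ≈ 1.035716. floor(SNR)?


||x||/||e|| = 76/7.
log10(76/7) ≈ 1.035716.
20*log10(||x||/||e||) ≈ 20*1.035716 = 20.71432.
floor(20.71432) = 20.

20


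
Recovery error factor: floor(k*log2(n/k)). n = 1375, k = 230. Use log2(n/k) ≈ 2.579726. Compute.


log2(n/k) = log2(1375/230) ≈ 2.579726.
k*log2(n/k) ≈ 230*2.579726 = 593.33698.
floor(593.33698) = 593.

593


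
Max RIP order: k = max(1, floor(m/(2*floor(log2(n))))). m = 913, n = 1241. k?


floor(log2(1241)) = 10.
2*10 = 20.
m/(2*floor(log2(n))) = 913/20 ≈ 45.65.
floor = 45.
k = max(1, 45) = 45.

45


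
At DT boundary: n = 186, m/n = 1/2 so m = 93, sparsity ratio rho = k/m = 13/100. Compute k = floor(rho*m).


m = 1/2*186 = 93.
rho = 13/100.
rho*m = 13/100*93 = 12.09.
k = floor(12.09) = 12.

12


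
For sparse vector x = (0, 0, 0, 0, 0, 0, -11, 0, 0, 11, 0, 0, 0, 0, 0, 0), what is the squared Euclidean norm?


Non-zero entries: [(6, -11), (9, 11)]
Squares: [121, 121]
||x||_2^2 = sum = 242.

242


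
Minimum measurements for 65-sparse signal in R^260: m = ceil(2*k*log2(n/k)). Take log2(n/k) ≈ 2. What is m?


log2(n/k) = log2(260/65) ≈ 2.
2*k*log2(n/k) ≈ 2*65*2 = 260.
m = ceil(260) = 260.

260


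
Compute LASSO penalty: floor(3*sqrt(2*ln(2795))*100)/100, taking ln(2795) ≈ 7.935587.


ln(2795) ≈ 7.935587.
2*ln(n) ≈ 15.871174.
sqrt(2*ln(n)) ≈ sqrt(15.871174) ≈ 3.983864.
lambda ≈ 3*3.983864 = 11.951592.
floor(lambda*100)/100 = 11.95.

11.95


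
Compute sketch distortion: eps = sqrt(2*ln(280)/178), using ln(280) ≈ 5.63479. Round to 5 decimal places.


ln(280) ≈ 5.63479.
2*ln(N)/m ≈ 2*5.63479/178 ≈ 0.06331225.
eps = sqrt(0.06331225) ≈ 0.2516193 ≈ 0.25162.

0.25162


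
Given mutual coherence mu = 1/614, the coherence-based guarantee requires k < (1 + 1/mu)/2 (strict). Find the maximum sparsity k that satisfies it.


1/mu = 614.
1 + 1/mu = 615.
(1 + 1/mu)/2 = 307.5 is not an integer, so k_max = floor(307.5) = 307.

307


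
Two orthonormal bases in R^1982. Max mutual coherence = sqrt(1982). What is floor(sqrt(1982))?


44^2 = 1936 <= 1982 < 2025 = 45^2, so 44 <= sqrt(1982) < 45.
floor(sqrt(1982)) = 44.

44


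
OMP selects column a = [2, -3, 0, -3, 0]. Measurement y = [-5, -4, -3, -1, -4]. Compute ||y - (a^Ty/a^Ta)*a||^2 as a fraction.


a^T a = 22.
a^T y = 5.
coeff = 5/22 = 5/22.
||r||^2 = 1449/22.

1449/22


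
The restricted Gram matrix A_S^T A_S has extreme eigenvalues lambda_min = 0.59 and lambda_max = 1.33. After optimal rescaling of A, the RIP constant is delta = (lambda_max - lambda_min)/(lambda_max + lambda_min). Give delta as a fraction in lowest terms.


lambda_max - lambda_min = 1.33 - 0.59 = 0.74.
lambda_max + lambda_min = 1.33 + 0.59 = 1.92.
delta = 0.74/1.92 = 74/192 = 37/96.

37/96


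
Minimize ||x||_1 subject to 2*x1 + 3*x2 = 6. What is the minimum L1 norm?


Axis intercepts:
  x1 = 3, x2 = 0: L1 = 3
  x1 = 0, x2 = 2: L1 = 2
x* = (0, 2)
||x*||_1 = 2.

2


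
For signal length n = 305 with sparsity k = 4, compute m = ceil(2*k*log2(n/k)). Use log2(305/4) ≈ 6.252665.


log2(n/k) = log2(305/4) ≈ 6.252665.
2*k*log2(n/k) ≈ 2*4*6.252665 = 50.02132.
m = ceil(50.02132) = 51.

51


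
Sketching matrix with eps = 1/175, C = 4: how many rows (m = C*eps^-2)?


1/eps = 175.
(1/eps)^2 = 30625.
m = 4*30625 = 122500.

122500


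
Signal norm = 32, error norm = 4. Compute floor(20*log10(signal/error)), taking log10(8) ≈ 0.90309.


||x||/||e|| = 32/4 = 8.
log10(8) ≈ 0.90309.
20*log10(||x||/||e||) ≈ 20*0.90309 = 18.0618.
floor(18.0618) = 18.

18


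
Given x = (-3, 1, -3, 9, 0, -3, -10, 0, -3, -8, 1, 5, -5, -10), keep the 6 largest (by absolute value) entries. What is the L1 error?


Sorted |x_i| descending: [10, 10, 9, 8, 5, 5, 3, 3, 3, 3, 1, 1, 0, 0]
Keep top 6: [10, 10, 9, 8, 5, 5]
Tail entries: [3, 3, 3, 3, 1, 1, 0, 0]
L1 error = sum of tail = 14.

14


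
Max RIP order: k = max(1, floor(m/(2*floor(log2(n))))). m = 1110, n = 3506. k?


floor(log2(3506)) = 11.
2*11 = 22.
m/(2*floor(log2(n))) = 1110/22 ≈ 50.4545.
floor = 50.
k = max(1, 50) = 50.

50


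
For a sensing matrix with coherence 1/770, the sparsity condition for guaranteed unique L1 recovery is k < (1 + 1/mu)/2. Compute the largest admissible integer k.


1/mu = 770.
1 + 1/mu = 771.
(1 + 1/mu)/2 = 385.5 is not an integer, so k_max = floor(385.5) = 385.

385


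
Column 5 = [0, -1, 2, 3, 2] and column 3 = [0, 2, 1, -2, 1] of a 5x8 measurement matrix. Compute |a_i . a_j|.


Inner product: 0*0 + -1*2 + 2*1 + 3*-2 + 2*1
Products: [0, -2, 2, -6, 2]
Sum = -4.
|dot| = 4.

4


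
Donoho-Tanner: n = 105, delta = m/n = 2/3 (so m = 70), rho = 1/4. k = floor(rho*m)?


m = 2/3*105 = 70.
rho = 1/4.
rho*m = 1/4*70 = 17.5.
k = floor(17.5) = 17.

17


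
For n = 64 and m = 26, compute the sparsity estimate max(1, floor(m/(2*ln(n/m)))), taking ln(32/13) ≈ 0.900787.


n/m = 64/26 = 32/13.
ln(n/m) ≈ 0.900787.
2*ln(n/m) ≈ 1.801574.
m/(2*ln(n/m)) ≈ 26/1.801574 ≈ 14.4318.
floor = 14.
k_max = max(1, 14) = 14.

14


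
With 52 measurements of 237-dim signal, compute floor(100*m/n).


100*m/n = 100*52/237 ≈ 21.9409.
floor = 21.

21


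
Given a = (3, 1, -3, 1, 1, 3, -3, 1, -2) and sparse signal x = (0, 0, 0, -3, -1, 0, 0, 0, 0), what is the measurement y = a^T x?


Non-zero terms: ['1*-3', '1*-1']
Products: [-3, -1]
y = sum = -4.

-4


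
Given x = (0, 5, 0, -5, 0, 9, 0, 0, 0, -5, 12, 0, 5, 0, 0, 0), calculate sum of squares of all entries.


Non-zero entries: [(1, 5), (3, -5), (5, 9), (9, -5), (10, 12), (12, 5)]
Squares: [25, 25, 81, 25, 144, 25]
||x||_2^2 = sum = 325.

325


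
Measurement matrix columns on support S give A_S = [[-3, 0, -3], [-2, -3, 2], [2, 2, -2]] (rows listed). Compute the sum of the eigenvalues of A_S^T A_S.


Sum of eigenvalues of A_S^T A_S = trace(A_S^T A_S) = sum of squared column norms of A_S.
A_S^T A_S diagonal: [17, 13, 17].
trace = 17 + 13 + 17 = 47.

47


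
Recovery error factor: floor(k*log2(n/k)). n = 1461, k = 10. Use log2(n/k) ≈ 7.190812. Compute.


log2(n/k) = log2(1461/10) ≈ 7.190812.
k*log2(n/k) ≈ 10*7.190812 = 71.90812.
floor(71.90812) = 71.

71


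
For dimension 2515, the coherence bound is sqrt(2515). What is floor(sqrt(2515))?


50^2 = 2500 <= 2515 < 2601 = 51^2, so 50 <= sqrt(2515) < 51.
floor(sqrt(2515)) = 50.

50


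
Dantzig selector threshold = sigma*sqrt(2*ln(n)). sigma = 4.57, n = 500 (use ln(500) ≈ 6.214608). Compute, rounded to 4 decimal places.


ln(500) ≈ 6.214608.
2*ln(n) ≈ 12.429216.
sqrt(2*ln(n)) ≈ sqrt(12.429216) ≈ 3.525509.
threshold ≈ 4.57*3.525509 = 16.11157613 ≈ 16.1116.

16.1116


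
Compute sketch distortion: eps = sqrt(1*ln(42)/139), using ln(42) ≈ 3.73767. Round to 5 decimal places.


ln(42) ≈ 3.73767.
1*ln(N)/m ≈ 1*3.73767/139 ≈ 0.02688971.
eps = sqrt(0.02688971) ≈ 0.1639808 ≈ 0.16398.

0.16398


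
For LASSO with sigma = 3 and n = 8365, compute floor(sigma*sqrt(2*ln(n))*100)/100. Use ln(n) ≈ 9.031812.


ln(8365) ≈ 9.031812.
2*ln(n) ≈ 18.063624.
sqrt(2*ln(n)) ≈ sqrt(18.063624) ≈ 4.250132.
lambda ≈ 3*4.250132 = 12.750396.
floor(lambda*100)/100 = 12.75.

12.75


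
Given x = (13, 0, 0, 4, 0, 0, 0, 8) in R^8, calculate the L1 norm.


Non-zero entries: [(0, 13), (3, 4), (7, 8)]
Absolute values: [13, 4, 8]
||x||_1 = sum = 25.

25


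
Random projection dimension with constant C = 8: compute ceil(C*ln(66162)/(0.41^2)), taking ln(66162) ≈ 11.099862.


ln(66162) ≈ 11.099862.
eps^2 = 0.41^2 = 0.1681.
C*ln(N)/eps^2 ≈ 8*11.099862/0.1681 ≈ 528.2504.
m = ceil(528.2504) = 529.

529


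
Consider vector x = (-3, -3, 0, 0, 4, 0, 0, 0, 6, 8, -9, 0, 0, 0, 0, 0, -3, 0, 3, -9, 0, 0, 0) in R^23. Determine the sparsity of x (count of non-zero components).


Non-zero positions: [0, 1, 4, 8, 9, 10, 16, 18, 19].
Sparsity = 9.

9


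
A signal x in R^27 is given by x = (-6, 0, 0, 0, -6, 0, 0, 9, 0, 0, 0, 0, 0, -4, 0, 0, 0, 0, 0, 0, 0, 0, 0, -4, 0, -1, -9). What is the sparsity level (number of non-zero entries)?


Non-zero positions: [0, 4, 7, 13, 23, 25, 26].
Sparsity = 7.

7


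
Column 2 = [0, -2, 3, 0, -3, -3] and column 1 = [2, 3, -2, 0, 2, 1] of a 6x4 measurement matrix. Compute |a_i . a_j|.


Inner product: 0*2 + -2*3 + 3*-2 + 0*0 + -3*2 + -3*1
Products: [0, -6, -6, 0, -6, -3]
Sum = -21.
|dot| = 21.

21


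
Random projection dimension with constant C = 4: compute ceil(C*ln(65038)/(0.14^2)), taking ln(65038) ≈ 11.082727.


ln(65038) ≈ 11.082727.
eps^2 = 0.14^2 = 0.0196.
C*ln(N)/eps^2 ≈ 4*11.082727/0.0196 ≈ 2261.781.
m = ceil(2261.781) = 2262.

2262


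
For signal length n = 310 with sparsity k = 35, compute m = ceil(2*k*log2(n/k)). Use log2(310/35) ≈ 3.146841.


log2(n/k) = log2(310/35) ≈ 3.146841.
2*k*log2(n/k) ≈ 2*35*3.146841 = 220.27887.
m = ceil(220.27887) = 221.

221


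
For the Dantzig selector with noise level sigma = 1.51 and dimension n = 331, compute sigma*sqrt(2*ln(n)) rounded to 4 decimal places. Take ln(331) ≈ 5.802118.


ln(331) ≈ 5.802118.
2*ln(n) ≈ 11.604236.
sqrt(2*ln(n)) ≈ sqrt(11.604236) ≈ 3.406499.
threshold ≈ 1.51*3.406499 = 5.14381349 ≈ 5.1438.

5.1438


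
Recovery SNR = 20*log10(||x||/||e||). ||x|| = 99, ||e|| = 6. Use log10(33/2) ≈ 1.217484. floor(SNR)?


||x||/||e|| = 99/6 = 33/2.
log10(33/2) ≈ 1.217484.
20*log10(||x||/||e||) ≈ 20*1.217484 = 24.34968.
floor(24.34968) = 24.

24


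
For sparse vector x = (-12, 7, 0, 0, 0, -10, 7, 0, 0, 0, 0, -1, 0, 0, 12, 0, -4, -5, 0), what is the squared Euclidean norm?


Non-zero entries: [(0, -12), (1, 7), (5, -10), (6, 7), (11, -1), (14, 12), (16, -4), (17, -5)]
Squares: [144, 49, 100, 49, 1, 144, 16, 25]
||x||_2^2 = sum = 528.

528


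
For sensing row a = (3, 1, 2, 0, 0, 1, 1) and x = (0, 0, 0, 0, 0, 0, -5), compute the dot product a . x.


Non-zero terms: ['1*-5']
Products: [-5]
y = sum = -5.

-5


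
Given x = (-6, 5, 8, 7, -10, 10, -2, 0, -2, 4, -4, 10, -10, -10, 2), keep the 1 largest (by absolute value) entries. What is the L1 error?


Sorted |x_i| descending: [10, 10, 10, 10, 10, 8, 7, 6, 5, 4, 4, 2, 2, 2, 0]
Keep top 1: [10]
Tail entries: [10, 10, 10, 10, 8, 7, 6, 5, 4, 4, 2, 2, 2, 0]
L1 error = sum of tail = 80.

80


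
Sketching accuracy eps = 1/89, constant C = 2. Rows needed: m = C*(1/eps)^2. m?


1/eps = 89.
(1/eps)^2 = 7921.
m = 2*7921 = 15842.

15842


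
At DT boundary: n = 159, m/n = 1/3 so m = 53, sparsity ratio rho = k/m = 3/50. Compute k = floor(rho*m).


m = 1/3*159 = 53.
rho = 3/50.
rho*m = 3/50*53 = 3.18.
k = floor(3.18) = 3.

3


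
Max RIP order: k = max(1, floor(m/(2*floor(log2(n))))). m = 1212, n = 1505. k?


floor(log2(1505)) = 10.
2*10 = 20.
m/(2*floor(log2(n))) = 1212/20 ≈ 60.6.
floor = 60.
k = max(1, 60) = 60.

60


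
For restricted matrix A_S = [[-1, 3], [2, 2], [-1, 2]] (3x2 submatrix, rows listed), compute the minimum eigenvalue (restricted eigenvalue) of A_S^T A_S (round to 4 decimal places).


A_S^T A_S = [[6, -1], [-1, 17]].
trace = 23.
det = 101.
disc = trace^2 - 4*det = 529 - 4*101 = 125.
sqrt(125) ≈ 11.180340.
lam_min = (23 - sqrt(125))/2 ≈ (23 - 11.180340)/2 = 5.90983 ≈ 5.9098.

5.9098


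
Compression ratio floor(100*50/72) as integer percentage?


100*m/n = 100*50/72 ≈ 69.4444.
floor = 69.

69


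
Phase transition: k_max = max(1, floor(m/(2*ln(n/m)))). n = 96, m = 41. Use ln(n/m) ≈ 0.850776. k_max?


n/m = 96/41.
ln(n/m) ≈ 0.850776.
2*ln(n/m) ≈ 1.701552.
m/(2*ln(n/m)) ≈ 41/1.701552 ≈ 24.0956.
floor = 24.
k_max = max(1, 24) = 24.

24


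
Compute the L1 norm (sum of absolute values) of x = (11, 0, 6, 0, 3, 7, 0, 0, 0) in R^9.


Non-zero entries: [(0, 11), (2, 6), (4, 3), (5, 7)]
Absolute values: [11, 6, 3, 7]
||x||_1 = sum = 27.

27


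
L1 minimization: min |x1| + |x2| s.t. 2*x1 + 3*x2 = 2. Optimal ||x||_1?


Axis intercepts:
  x1 = 1, x2 = 0: L1 = 1
  x1 = 0, x2 = 2/3: L1 = 2/3
x* = (0, 2/3)
||x*||_1 = 2/3.

2/3


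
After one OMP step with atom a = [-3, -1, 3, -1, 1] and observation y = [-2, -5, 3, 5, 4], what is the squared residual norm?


a^T a = 21.
a^T y = 19.
coeff = 19/21 = 19/21.
||r||^2 = 1298/21.

1298/21


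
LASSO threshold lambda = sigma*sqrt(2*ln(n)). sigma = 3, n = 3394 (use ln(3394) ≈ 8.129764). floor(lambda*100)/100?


ln(3394) ≈ 8.129764.
2*ln(n) ≈ 16.259528.
sqrt(2*ln(n)) ≈ sqrt(16.259528) ≈ 4.032311.
lambda ≈ 3*4.032311 = 12.096933.
floor(lambda*100)/100 = 12.09.

12.09


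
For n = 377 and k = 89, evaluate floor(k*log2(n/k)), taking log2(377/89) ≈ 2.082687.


log2(n/k) = log2(377/89) ≈ 2.082687.
k*log2(n/k) ≈ 89*2.082687 = 185.359143.
floor(185.359143) = 185.

185


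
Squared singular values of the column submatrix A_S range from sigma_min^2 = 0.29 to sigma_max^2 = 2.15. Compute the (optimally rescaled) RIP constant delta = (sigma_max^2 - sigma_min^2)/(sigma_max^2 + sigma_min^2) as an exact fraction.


lambda_max - lambda_min = 2.15 - 0.29 = 1.86.
lambda_max + lambda_min = 2.15 + 0.29 = 2.44.
delta = 1.86/2.44 = 186/244 = 93/122.

93/122


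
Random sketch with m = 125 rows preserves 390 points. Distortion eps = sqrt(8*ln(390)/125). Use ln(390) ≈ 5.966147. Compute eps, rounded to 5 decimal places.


ln(390) ≈ 5.966147.
8*ln(N)/m ≈ 8*5.966147/125 ≈ 0.38183341.
eps = sqrt(0.38183341) ≈ 0.6179267 ≈ 0.61793.

0.61793


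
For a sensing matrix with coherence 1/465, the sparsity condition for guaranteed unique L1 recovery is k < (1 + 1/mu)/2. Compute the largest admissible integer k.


1/mu = 465.
1 + 1/mu = 466.
(1 + 1/mu)/2 = 233 is an integer and the inequality is strict, so k_max = 233 - 1 = 232.

232


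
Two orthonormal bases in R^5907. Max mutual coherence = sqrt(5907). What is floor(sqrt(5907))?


76^2 = 5776 <= 5907 < 5929 = 77^2, so 76 <= sqrt(5907) < 77.
floor(sqrt(5907)) = 76.

76


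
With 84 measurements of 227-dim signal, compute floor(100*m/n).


100*m/n = 100*84/227 ≈ 37.0044.
floor = 37.

37


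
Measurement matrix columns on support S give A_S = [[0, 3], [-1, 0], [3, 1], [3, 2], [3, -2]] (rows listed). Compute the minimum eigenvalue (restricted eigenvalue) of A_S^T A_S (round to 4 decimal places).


A_S^T A_S = [[28, 3], [3, 18]].
trace = 46.
det = 495.
disc = trace^2 - 4*det = 2116 - 4*495 = 136.
sqrt(136) ≈ 11.661904.
lam_min = (46 - sqrt(136))/2 ≈ (46 - 11.661904)/2 = 17.169048 ≈ 17.1690.

17.1690


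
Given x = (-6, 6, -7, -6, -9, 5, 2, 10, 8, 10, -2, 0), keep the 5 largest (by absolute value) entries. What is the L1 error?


Sorted |x_i| descending: [10, 10, 9, 8, 7, 6, 6, 6, 5, 2, 2, 0]
Keep top 5: [10, 10, 9, 8, 7]
Tail entries: [6, 6, 6, 5, 2, 2, 0]
L1 error = sum of tail = 27.

27


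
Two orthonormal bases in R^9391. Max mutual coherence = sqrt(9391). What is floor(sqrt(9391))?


96^2 = 9216 <= 9391 < 9409 = 97^2, so 96 <= sqrt(9391) < 97.
floor(sqrt(9391)) = 96.

96


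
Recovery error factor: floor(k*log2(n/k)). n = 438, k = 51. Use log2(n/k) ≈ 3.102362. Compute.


log2(n/k) = log2(438/51) ≈ 3.102362.
k*log2(n/k) ≈ 51*3.102362 = 158.220462.
floor(158.220462) = 158.

158


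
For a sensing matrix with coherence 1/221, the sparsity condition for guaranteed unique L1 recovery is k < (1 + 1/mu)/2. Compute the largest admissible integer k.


1/mu = 221.
1 + 1/mu = 222.
(1 + 1/mu)/2 = 111 is an integer and the inequality is strict, so k_max = 111 - 1 = 110.

110


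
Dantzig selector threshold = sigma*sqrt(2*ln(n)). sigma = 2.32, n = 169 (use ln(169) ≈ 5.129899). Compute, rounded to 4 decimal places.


ln(169) ≈ 5.129899.
2*ln(n) ≈ 10.259798.
sqrt(2*ln(n)) ≈ sqrt(10.259798) ≈ 3.203092.
threshold ≈ 2.32*3.203092 = 7.43117344 ≈ 7.4312.

7.4312


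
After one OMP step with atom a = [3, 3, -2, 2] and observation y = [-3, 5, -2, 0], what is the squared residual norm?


a^T a = 26.
a^T y = 10.
coeff = 10/26 = 5/13.
||r||^2 = 444/13.

444/13


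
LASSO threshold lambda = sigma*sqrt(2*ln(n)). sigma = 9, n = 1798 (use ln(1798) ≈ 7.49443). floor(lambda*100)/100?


ln(1798) ≈ 7.49443.
2*ln(n) ≈ 14.98886.
sqrt(2*ln(n)) ≈ sqrt(14.98886) ≈ 3.871545.
lambda ≈ 9*3.871545 = 34.843905.
floor(lambda*100)/100 = 34.84.

34.84


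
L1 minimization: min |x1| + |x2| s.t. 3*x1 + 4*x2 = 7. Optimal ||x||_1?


Axis intercepts:
  x1 = 7/3, x2 = 0: L1 = 7/3
  x1 = 0, x2 = 7/4: L1 = 7/4
x* = (0, 7/4)
||x*||_1 = 7/4.

7/4


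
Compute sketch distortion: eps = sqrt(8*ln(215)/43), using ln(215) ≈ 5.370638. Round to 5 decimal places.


ln(215) ≈ 5.370638.
8*ln(N)/m ≈ 8*5.370638/43 ≈ 0.99918847.
eps = sqrt(0.99918847) ≈ 0.9995942 ≈ 0.99959.

0.99959


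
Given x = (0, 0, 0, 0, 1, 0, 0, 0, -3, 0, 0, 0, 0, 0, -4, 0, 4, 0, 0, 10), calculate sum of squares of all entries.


Non-zero entries: [(4, 1), (8, -3), (14, -4), (16, 4), (19, 10)]
Squares: [1, 9, 16, 16, 100]
||x||_2^2 = sum = 142.

142


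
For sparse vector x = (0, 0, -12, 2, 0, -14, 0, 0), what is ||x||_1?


Non-zero entries: [(2, -12), (3, 2), (5, -14)]
Absolute values: [12, 2, 14]
||x||_1 = sum = 28.

28


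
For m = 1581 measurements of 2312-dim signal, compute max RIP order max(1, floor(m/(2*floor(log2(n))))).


floor(log2(2312)) = 11.
2*11 = 22.
m/(2*floor(log2(n))) = 1581/22 ≈ 71.8636.
floor = 71.
k = max(1, 71) = 71.

71


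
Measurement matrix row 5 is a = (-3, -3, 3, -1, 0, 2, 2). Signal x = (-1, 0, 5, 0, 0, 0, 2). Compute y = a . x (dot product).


Non-zero terms: ['-3*-1', '3*5', '2*2']
Products: [3, 15, 4]
y = sum = 22.

22


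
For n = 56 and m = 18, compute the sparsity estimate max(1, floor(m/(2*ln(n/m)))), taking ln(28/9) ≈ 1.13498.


n/m = 56/18 = 28/9.
ln(n/m) ≈ 1.13498.
2*ln(n/m) ≈ 2.26996.
m/(2*ln(n/m)) ≈ 18/2.26996 ≈ 7.9297.
floor = 7.
k_max = max(1, 7) = 7.

7


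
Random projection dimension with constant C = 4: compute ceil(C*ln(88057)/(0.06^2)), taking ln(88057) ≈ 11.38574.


ln(88057) ≈ 11.38574.
eps^2 = 0.06^2 = 0.0036.
C*ln(N)/eps^2 ≈ 4*11.38574/0.0036 ≈ 12650.8222.
m = ceil(12650.8222) = 12651.

12651


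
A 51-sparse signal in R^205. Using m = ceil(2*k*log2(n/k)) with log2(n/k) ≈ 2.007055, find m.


log2(n/k) = log2(205/51) ≈ 2.007055.
2*k*log2(n/k) ≈ 2*51*2.007055 = 204.71961.
m = ceil(204.71961) = 205.

205


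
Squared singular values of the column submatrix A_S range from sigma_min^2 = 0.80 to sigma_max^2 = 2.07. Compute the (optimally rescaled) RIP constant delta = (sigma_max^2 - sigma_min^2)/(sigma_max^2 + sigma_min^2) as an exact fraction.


lambda_max - lambda_min = 2.07 - 0.80 = 1.27.
lambda_max + lambda_min = 2.07 + 0.80 = 2.87.
delta = 1.27/2.87 = 127/287.

127/287


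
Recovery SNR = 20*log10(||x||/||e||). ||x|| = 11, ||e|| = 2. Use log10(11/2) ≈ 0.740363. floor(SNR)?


||x||/||e|| = 11/2.
log10(11/2) ≈ 0.740363.
20*log10(||x||/||e||) ≈ 20*0.740363 = 14.80726.
floor(14.80726) = 14.

14


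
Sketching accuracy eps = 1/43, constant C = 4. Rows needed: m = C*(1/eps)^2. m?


1/eps = 43.
(1/eps)^2 = 1849.
m = 4*1849 = 7396.

7396


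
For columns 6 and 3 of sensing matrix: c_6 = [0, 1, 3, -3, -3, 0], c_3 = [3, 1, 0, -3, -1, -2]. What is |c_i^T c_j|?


Inner product: 0*3 + 1*1 + 3*0 + -3*-3 + -3*-1 + 0*-2
Products: [0, 1, 0, 9, 3, 0]
Sum = 13.
|dot| = 13.

13


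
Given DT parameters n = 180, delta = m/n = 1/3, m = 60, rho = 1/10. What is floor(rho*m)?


m = 1/3*180 = 60.
rho = 1/10.
rho*m = 1/10*60 = 6.
k = floor(6) = 6.

6


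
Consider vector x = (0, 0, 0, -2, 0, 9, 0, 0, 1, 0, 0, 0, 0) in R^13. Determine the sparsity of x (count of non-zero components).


Non-zero positions: [3, 5, 8].
Sparsity = 3.

3


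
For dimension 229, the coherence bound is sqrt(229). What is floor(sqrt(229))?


15^2 = 225 <= 229 < 256 = 16^2, so 15 <= sqrt(229) < 16.
floor(sqrt(229)) = 15.

15


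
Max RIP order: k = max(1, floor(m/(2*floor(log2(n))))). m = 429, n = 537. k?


floor(log2(537)) = 9.
2*9 = 18.
m/(2*floor(log2(n))) = 429/18 ≈ 23.8333.
floor = 23.
k = max(1, 23) = 23.

23


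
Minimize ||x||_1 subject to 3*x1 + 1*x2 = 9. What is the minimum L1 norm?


Axis intercepts:
  x1 = 3, x2 = 0: L1 = 3
  x1 = 0, x2 = 9: L1 = 9
x* = (3, 0)
||x*||_1 = 3.

3


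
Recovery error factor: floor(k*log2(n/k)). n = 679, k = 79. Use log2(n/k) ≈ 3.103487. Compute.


log2(n/k) = log2(679/79) ≈ 3.103487.
k*log2(n/k) ≈ 79*3.103487 = 245.175473.
floor(245.175473) = 245.

245


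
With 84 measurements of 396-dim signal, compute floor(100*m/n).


100*m/n = 100*84/396 ≈ 21.2121.
floor = 21.

21


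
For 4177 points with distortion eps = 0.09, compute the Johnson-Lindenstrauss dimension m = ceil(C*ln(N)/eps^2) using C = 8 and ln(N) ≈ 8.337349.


ln(4177) ≈ 8.337349.
eps^2 = 0.09^2 = 0.0081.
C*ln(N)/eps^2 ≈ 8*8.337349/0.0081 ≈ 8234.4188.
m = ceil(8234.4188) = 8235.

8235


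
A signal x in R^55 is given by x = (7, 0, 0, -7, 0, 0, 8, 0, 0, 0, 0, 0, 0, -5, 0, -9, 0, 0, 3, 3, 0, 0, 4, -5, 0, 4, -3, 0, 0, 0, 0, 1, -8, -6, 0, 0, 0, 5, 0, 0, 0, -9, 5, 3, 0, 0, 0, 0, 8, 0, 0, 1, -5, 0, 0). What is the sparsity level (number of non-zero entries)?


Non-zero positions: [0, 3, 6, 13, 15, 18, 19, 22, 23, 25, 26, 31, 32, 33, 37, 41, 42, 43, 48, 51, 52].
Sparsity = 21.

21


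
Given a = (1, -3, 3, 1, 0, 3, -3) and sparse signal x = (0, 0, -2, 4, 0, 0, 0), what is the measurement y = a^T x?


Non-zero terms: ['3*-2', '1*4']
Products: [-6, 4]
y = sum = -2.

-2


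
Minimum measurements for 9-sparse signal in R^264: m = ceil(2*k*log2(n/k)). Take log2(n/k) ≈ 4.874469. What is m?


log2(n/k) = log2(264/9) ≈ 4.874469.
2*k*log2(n/k) ≈ 2*9*4.874469 = 87.740442.
m = ceil(87.740442) = 88.

88


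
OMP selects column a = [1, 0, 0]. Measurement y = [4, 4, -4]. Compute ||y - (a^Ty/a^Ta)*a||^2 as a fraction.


a^T a = 1.
a^T y = 4.
coeff = 4/1 = 4.
||r||^2 = 32.

32


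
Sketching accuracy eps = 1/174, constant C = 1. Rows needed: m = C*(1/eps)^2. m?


1/eps = 174.
(1/eps)^2 = 30276.
m = 1*30276 = 30276.

30276


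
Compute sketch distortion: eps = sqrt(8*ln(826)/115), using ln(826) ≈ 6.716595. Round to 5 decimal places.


ln(826) ≈ 6.716595.
8*ln(N)/m ≈ 8*6.716595/115 ≈ 0.46724139.
eps = sqrt(0.46724139) ≈ 0.6835506 ≈ 0.68355.

0.68355


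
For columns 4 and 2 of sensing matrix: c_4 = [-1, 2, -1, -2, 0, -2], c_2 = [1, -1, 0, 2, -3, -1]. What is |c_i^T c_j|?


Inner product: -1*1 + 2*-1 + -1*0 + -2*2 + 0*-3 + -2*-1
Products: [-1, -2, 0, -4, 0, 2]
Sum = -5.
|dot| = 5.

5


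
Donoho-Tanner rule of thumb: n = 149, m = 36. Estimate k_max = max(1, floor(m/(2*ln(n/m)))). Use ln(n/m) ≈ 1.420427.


n/m = 149/36.
ln(n/m) ≈ 1.420427.
2*ln(n/m) ≈ 2.840854.
m/(2*ln(n/m)) ≈ 36/2.840854 ≈ 12.6722.
floor = 12.
k_max = max(1, 12) = 12.

12
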